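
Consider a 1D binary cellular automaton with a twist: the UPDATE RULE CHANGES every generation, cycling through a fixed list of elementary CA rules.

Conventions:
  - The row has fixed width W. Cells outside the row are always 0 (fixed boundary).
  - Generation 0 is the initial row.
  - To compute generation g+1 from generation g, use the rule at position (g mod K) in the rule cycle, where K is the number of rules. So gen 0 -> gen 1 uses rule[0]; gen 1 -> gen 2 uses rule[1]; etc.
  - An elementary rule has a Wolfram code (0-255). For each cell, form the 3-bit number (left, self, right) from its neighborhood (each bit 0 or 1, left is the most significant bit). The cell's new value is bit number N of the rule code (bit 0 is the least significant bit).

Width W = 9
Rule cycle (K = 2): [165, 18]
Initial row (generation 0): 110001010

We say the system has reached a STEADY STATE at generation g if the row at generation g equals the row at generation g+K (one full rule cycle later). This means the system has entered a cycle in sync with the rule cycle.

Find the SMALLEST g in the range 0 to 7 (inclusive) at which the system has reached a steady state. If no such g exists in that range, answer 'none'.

Gen 0: 110001010
Gen 1 (rule 165): 000101110
Gen 2 (rule 18): 001000001
Gen 3 (rule 165): 101011101
Gen 4 (rule 18): 000000000
Gen 5 (rule 165): 111111111
Gen 6 (rule 18): 000000000
Gen 7 (rule 165): 111111111
Gen 8 (rule 18): 000000000
Gen 9 (rule 165): 111111111

Answer: 4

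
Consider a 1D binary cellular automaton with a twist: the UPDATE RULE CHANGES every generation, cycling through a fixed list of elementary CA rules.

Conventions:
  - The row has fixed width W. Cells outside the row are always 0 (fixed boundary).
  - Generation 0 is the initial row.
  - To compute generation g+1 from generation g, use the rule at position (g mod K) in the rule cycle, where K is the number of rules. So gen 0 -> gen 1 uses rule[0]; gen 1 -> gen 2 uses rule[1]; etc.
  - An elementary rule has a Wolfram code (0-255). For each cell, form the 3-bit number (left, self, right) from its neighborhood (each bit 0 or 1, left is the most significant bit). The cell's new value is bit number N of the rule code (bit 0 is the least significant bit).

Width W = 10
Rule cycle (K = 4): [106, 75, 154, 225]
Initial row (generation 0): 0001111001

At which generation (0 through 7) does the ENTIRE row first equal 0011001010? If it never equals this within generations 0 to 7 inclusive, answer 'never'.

Answer: 1

Derivation:
Gen 0: 0001111001
Gen 1 (rule 106): 0011001010
Gen 2 (rule 75): 1111010000
Gen 3 (rule 154): 1110001000
Gen 4 (rule 225): 0110100011
Gen 5 (rule 106): 1111000111
Gen 6 (rule 75): 1001011101
Gen 7 (rule 154): 0110011000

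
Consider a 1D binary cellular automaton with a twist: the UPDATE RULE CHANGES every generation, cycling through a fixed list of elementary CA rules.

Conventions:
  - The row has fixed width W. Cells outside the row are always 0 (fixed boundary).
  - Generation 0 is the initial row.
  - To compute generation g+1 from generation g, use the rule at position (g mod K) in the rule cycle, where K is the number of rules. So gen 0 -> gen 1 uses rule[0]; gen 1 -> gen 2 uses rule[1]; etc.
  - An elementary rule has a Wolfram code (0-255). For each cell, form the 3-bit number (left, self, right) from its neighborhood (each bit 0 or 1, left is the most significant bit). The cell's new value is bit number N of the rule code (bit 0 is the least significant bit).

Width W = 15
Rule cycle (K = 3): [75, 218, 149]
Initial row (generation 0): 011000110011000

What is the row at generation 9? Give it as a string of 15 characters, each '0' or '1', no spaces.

Gen 0: 011000110011000
Gen 1 (rule 75): 111011110111011
Gen 2 (rule 218): 111011110111011
Gen 3 (rule 149): 010001100010000
Gen 4 (rule 75): 100111101100111
Gen 5 (rule 218): 011111101111111
Gen 6 (rule 149): 001111000111110
Gen 7 (rule 75): 111001011100010
Gen 8 (rule 218): 111110011110101
Gen 9 (rule 149): 011101001100101

Answer: 011101001100101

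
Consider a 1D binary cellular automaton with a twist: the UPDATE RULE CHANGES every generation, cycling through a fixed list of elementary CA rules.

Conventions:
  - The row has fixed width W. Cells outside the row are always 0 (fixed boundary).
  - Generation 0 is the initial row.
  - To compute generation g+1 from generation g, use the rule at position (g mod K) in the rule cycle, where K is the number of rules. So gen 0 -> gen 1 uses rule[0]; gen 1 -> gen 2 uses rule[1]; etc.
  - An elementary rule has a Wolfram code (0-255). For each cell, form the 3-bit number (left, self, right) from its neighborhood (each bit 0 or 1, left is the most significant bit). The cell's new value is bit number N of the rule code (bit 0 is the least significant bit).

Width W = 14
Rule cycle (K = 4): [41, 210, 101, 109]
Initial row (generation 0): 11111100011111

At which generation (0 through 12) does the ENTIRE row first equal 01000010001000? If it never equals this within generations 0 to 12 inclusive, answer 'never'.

Answer: 2

Derivation:
Gen 0: 11111100011111
Gen 1 (rule 41): 10000001010000
Gen 2 (rule 210): 01000010001000
Gen 3 (rule 101): 01011010101011
Gen 4 (rule 109): 01111111111111
Gen 5 (rule 41): 01000000000000
Gen 6 (rule 210): 10100000000000
Gen 7 (rule 101): 11101111111111
Gen 8 (rule 109): 10111000000001
Gen 9 (rule 41): 01100011111100
Gen 10 (rule 210): 10110101111110
Gen 11 (rule 101): 11011110000010
Gen 12 (rule 109): 11110010111010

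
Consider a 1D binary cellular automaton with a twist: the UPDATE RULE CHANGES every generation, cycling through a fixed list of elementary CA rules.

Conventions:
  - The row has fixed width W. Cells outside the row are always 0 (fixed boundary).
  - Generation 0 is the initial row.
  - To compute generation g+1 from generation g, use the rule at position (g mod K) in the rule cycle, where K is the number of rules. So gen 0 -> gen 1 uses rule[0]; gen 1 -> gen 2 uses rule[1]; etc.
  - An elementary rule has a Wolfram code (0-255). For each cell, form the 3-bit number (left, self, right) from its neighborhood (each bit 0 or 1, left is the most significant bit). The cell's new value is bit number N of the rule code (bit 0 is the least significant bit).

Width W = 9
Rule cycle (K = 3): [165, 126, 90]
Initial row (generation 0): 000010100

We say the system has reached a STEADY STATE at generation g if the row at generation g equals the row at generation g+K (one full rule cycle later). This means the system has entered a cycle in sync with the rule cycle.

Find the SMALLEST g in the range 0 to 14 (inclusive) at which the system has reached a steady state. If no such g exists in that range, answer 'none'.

Answer: 14

Derivation:
Gen 0: 000010100
Gen 1 (rule 165): 111011101
Gen 2 (rule 126): 101110111
Gen 3 (rule 90): 001010101
Gen 4 (rule 165): 101111111
Gen 5 (rule 126): 111000001
Gen 6 (rule 90): 101100010
Gen 7 (rule 165): 110001010
Gen 8 (rule 126): 111011111
Gen 9 (rule 90): 101010001
Gen 10 (rule 165): 111110101
Gen 11 (rule 126): 100011111
Gen 12 (rule 90): 010110001
Gen 13 (rule 165): 011000101
Gen 14 (rule 126): 111101111
Gen 15 (rule 90): 100101001
Gen 16 (rule 165): 100111001
Gen 17 (rule 126): 111101111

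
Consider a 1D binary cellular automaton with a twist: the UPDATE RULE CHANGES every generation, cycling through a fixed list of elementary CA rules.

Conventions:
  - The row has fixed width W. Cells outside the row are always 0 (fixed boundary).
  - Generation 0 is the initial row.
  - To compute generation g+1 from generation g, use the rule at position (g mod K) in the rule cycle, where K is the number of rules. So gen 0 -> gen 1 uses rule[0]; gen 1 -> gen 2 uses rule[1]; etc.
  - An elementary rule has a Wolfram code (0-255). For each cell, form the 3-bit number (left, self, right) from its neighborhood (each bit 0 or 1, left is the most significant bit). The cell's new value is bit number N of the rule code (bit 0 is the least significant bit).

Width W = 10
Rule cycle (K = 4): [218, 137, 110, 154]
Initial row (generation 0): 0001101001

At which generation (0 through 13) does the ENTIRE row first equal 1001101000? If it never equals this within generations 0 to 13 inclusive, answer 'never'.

Answer: 8

Derivation:
Gen 0: 0001101001
Gen 1 (rule 218): 0011100110
Gen 2 (rule 137): 1011000100
Gen 3 (rule 110): 1111001100
Gen 4 (rule 154): 1110111010
Gen 5 (rule 218): 1110111001
Gen 6 (rule 137): 1100110000
Gen 7 (rule 110): 1101110000
Gen 8 (rule 154): 1001101000
Gen 9 (rule 218): 0111100100
Gen 10 (rule 137): 0111000001
Gen 11 (rule 110): 1101000011
Gen 12 (rule 154): 1000100110
Gen 13 (rule 218): 0101011111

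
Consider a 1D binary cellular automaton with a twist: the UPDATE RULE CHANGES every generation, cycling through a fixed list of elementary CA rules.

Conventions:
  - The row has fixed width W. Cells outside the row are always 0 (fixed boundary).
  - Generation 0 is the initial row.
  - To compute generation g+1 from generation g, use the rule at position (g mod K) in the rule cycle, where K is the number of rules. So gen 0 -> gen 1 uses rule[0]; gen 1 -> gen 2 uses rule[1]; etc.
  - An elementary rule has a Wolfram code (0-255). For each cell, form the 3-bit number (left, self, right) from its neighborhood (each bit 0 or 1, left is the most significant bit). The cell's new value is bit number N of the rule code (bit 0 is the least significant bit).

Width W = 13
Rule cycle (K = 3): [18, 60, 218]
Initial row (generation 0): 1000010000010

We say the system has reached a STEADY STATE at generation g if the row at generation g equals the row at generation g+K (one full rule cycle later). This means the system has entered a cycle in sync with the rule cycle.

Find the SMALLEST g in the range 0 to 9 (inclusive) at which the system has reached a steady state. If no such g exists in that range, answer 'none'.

Gen 0: 1000010000010
Gen 1 (rule 18): 0100101000101
Gen 2 (rule 60): 0110111100111
Gen 3 (rule 218): 1110111111111
Gen 4 (rule 18): 0000000000000
Gen 5 (rule 60): 0000000000000
Gen 6 (rule 218): 0000000000000
Gen 7 (rule 18): 0000000000000
Gen 8 (rule 60): 0000000000000
Gen 9 (rule 218): 0000000000000
Gen 10 (rule 18): 0000000000000
Gen 11 (rule 60): 0000000000000
Gen 12 (rule 218): 0000000000000

Answer: 4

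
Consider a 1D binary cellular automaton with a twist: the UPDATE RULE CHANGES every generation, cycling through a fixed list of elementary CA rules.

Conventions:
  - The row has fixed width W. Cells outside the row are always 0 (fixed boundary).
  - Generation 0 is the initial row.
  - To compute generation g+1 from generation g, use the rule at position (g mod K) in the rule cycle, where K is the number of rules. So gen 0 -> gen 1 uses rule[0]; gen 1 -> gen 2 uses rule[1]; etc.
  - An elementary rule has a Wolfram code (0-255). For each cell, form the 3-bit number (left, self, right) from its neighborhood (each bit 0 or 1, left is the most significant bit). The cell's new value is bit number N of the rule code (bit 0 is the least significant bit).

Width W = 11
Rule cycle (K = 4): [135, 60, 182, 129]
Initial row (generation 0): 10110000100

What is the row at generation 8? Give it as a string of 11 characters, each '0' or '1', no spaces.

Gen 0: 10110000100
Gen 1 (rule 135): 10000111101
Gen 2 (rule 60): 11000100011
Gen 3 (rule 182): 00101110100
Gen 4 (rule 129): 10000100001
Gen 5 (rule 135): 10111101111
Gen 6 (rule 60): 11100011000
Gen 7 (rule 182): 01010100100
Gen 8 (rule 129): 00000000001

Answer: 00000000001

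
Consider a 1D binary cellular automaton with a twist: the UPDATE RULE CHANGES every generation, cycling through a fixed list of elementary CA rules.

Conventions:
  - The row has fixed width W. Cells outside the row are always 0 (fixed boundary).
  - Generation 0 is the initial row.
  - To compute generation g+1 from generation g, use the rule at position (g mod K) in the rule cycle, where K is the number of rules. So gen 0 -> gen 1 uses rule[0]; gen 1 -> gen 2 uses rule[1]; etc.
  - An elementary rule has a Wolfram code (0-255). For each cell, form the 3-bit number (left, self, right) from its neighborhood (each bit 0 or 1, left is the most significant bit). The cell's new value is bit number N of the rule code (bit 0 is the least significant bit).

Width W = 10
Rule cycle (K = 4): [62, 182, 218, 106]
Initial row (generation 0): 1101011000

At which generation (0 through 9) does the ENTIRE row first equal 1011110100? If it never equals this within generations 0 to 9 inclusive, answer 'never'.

Gen 0: 1101011000
Gen 1 (rule 62): 1011110100
Gen 2 (rule 182): 1101101110
Gen 3 (rule 218): 1101101111
Gen 4 (rule 106): 1111111001
Gen 5 (rule 62): 1000000111
Gen 6 (rule 182): 1100001010
Gen 7 (rule 218): 1110010001
Gen 8 (rule 106): 1010100010
Gen 9 (rule 62): 1111110111

Answer: 1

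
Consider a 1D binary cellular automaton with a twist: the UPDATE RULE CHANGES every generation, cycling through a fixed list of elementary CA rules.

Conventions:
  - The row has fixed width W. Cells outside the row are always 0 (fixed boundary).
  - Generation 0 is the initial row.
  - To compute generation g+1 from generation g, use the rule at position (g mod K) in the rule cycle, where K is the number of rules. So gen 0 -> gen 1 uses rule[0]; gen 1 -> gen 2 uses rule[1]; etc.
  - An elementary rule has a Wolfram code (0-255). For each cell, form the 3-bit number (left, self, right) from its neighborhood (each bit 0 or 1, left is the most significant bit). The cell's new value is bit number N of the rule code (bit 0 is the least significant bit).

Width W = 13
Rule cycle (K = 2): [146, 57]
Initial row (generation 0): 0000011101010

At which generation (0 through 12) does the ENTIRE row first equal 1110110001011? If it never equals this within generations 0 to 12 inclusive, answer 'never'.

Answer: never

Derivation:
Gen 0: 0000011101010
Gen 1 (rule 146): 0000101000001
Gen 2 (rule 57): 1110010111100
Gen 3 (rule 146): 0101100011010
Gen 4 (rule 57): 0011011010101
Gen 5 (rule 146): 0100000000000
Gen 6 (rule 57): 0011111111111
Gen 7 (rule 146): 0101111111110
Gen 8 (rule 57): 0011000000001
Gen 9 (rule 146): 0100100000010
Gen 10 (rule 57): 0010011111001
Gen 11 (rule 146): 0101101110110
Gen 12 (rule 57): 0011011001101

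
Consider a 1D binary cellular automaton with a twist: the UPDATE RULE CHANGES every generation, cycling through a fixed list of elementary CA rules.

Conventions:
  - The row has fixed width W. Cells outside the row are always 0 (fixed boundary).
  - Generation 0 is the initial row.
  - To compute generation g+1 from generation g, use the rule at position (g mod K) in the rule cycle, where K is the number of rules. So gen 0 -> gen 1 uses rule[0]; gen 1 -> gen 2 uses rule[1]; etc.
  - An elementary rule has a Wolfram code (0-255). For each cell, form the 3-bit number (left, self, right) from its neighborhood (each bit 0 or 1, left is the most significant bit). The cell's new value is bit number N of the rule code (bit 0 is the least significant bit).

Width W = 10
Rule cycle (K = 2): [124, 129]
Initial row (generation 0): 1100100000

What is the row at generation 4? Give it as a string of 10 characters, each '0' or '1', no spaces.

Gen 0: 1100100000
Gen 1 (rule 124): 1110110000
Gen 2 (rule 129): 0100000111
Gen 3 (rule 124): 0110000101
Gen 4 (rule 129): 0000110000

Answer: 0000110000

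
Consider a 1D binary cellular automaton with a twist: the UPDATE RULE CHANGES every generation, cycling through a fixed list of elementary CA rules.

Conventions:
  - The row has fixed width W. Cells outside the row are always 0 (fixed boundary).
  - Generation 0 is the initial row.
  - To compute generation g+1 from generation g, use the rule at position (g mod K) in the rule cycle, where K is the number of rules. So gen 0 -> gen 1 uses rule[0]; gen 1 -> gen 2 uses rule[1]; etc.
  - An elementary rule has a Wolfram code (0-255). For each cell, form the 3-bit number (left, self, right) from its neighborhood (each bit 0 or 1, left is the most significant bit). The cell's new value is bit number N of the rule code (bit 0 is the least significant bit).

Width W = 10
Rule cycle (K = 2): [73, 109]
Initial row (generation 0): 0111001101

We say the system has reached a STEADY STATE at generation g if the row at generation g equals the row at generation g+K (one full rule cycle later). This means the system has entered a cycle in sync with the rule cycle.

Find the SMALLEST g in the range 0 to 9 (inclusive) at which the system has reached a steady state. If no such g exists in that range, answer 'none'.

Gen 0: 0111001101
Gen 1 (rule 73): 0101001100
Gen 2 (rule 109): 0111001101
Gen 3 (rule 73): 0101001100
Gen 4 (rule 109): 0111001101
Gen 5 (rule 73): 0101001100
Gen 6 (rule 109): 0111001101
Gen 7 (rule 73): 0101001100
Gen 8 (rule 109): 0111001101
Gen 9 (rule 73): 0101001100
Gen 10 (rule 109): 0111001101
Gen 11 (rule 73): 0101001100

Answer: 0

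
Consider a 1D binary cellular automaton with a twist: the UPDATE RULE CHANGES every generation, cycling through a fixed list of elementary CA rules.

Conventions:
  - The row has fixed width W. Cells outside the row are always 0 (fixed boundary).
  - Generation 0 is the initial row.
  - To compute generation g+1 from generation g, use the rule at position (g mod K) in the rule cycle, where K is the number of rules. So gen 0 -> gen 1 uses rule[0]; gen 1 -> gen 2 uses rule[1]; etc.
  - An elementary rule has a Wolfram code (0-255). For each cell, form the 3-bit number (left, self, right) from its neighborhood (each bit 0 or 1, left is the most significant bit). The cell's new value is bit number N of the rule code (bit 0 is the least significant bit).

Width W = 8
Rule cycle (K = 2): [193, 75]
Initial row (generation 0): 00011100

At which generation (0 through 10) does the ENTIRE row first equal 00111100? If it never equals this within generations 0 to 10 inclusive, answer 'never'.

Gen 0: 00011100
Gen 1 (rule 193): 11001101
Gen 2 (rule 75): 11011100
Gen 3 (rule 193): 01001101
Gen 4 (rule 75): 10011100
Gen 5 (rule 193): 00001101
Gen 6 (rule 75): 11111100
Gen 7 (rule 193): 01111101
Gen 8 (rule 75): 11000100
Gen 9 (rule 193): 01010001
Gen 10 (rule 75): 10000110

Answer: never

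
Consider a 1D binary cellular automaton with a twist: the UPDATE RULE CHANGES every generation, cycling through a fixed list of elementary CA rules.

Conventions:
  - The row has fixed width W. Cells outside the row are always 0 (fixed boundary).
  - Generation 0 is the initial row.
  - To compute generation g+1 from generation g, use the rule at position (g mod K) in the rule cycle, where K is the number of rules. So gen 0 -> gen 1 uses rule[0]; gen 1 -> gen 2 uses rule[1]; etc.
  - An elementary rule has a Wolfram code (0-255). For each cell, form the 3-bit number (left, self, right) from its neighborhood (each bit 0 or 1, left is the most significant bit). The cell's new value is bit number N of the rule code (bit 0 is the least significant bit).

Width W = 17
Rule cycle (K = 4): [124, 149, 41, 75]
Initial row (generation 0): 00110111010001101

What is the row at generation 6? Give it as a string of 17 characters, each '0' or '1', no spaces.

Gen 0: 00110111010001101
Gen 1 (rule 124): 00111101111001111
Gen 2 (rule 149): 10011000110100110
Gen 3 (rule 41): 00010010101000100
Gen 4 (rule 75): 11100100000011001
Gen 5 (rule 124): 10110110000011101
Gen 6 (rule 149): 10000001111001001

Answer: 10000001111001001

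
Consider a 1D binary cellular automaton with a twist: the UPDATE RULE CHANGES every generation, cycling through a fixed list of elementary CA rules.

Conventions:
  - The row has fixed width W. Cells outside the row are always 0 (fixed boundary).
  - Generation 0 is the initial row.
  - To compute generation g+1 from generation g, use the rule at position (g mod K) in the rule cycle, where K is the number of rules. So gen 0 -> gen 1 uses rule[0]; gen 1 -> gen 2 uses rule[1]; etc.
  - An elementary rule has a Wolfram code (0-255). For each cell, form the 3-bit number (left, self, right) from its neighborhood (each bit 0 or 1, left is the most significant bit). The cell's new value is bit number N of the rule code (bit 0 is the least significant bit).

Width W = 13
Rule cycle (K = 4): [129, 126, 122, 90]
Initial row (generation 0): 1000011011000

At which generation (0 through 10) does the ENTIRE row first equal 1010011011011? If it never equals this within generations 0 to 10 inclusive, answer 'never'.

Answer: never

Derivation:
Gen 0: 1000011011000
Gen 1 (rule 129): 0011000000011
Gen 2 (rule 126): 0111100000111
Gen 3 (rule 122): 1100110001101
Gen 4 (rule 90): 1111111011100
Gen 5 (rule 129): 0111110001001
Gen 6 (rule 126): 1100011011111
Gen 7 (rule 122): 1110111110001
Gen 8 (rule 90): 1010100011010
Gen 9 (rule 129): 0000001000000
Gen 10 (rule 126): 0000011100000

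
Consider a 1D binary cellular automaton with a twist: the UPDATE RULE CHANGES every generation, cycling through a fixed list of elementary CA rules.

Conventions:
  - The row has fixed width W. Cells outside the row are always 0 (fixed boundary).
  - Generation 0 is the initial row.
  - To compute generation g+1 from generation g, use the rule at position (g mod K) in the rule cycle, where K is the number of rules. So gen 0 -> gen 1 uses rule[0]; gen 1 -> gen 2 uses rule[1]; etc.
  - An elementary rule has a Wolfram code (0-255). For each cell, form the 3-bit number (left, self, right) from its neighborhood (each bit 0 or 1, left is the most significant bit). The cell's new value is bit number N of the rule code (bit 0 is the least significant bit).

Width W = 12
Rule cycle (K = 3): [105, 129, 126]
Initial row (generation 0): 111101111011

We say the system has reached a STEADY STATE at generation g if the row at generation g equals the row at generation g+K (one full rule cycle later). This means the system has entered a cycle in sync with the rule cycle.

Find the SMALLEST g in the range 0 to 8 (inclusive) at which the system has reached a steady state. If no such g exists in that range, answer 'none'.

Answer: none

Derivation:
Gen 0: 111101111011
Gen 1 (rule 105): 100111001111
Gen 2 (rule 129): 000010000110
Gen 3 (rule 126): 000111001111
Gen 4 (rule 105): 110101001001
Gen 5 (rule 129): 000000000000
Gen 6 (rule 126): 000000000000
Gen 7 (rule 105): 111111111111
Gen 8 (rule 129): 011111111110
Gen 9 (rule 126): 110000000011
Gen 10 (rule 105): 110111111011
Gen 11 (rule 129): 000011110000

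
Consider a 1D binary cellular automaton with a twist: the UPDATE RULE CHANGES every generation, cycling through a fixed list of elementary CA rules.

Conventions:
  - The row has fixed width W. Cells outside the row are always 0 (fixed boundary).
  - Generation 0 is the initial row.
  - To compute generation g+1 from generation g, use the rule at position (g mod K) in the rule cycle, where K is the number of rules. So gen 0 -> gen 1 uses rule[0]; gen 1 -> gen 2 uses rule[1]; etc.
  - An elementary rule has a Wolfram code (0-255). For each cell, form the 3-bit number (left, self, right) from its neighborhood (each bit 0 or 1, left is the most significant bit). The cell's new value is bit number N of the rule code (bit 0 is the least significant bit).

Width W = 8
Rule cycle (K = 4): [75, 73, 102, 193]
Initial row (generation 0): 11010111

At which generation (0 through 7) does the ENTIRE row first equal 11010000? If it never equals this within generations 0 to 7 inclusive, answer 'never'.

Gen 0: 11010111
Gen 1 (rule 75): 11000101
Gen 2 (rule 73): 11010000
Gen 3 (rule 102): 01110000
Gen 4 (rule 193): 00110111
Gen 5 (rule 75): 11110101
Gen 6 (rule 73): 10010000
Gen 7 (rule 102): 10110000

Answer: 2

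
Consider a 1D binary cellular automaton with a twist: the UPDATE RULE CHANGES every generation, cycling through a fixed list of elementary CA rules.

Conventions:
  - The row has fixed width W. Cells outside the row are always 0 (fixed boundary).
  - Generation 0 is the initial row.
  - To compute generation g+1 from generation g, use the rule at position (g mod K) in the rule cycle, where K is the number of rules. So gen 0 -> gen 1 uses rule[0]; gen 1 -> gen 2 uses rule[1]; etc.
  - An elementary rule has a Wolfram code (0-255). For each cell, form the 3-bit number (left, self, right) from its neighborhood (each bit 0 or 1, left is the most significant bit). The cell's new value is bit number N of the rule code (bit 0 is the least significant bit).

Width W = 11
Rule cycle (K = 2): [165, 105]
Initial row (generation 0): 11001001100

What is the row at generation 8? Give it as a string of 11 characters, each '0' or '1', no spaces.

Gen 0: 11001001100
Gen 1 (rule 165): 00001000001
Gen 2 (rule 105): 11100011100
Gen 3 (rule 165): 01001001001
Gen 4 (rule 105): 00000000000
Gen 5 (rule 165): 11111111111
Gen 6 (rule 105): 10000000001
Gen 7 (rule 165): 10111111101
Gen 8 (rule 105): 01100000110

Answer: 01100000110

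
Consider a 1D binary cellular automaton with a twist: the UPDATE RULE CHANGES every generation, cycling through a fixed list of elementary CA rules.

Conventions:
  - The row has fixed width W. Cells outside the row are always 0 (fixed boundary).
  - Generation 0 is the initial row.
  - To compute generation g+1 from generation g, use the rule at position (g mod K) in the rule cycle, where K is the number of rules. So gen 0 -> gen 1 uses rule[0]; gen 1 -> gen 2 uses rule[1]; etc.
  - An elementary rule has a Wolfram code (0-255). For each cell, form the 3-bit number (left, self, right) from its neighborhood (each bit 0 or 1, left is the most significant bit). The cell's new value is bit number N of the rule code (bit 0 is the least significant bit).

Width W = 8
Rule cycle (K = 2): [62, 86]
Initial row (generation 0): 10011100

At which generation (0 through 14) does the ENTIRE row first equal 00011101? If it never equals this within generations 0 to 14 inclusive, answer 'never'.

Gen 0: 10011100
Gen 1 (rule 62): 11110010
Gen 2 (rule 86): 00011111
Gen 3 (rule 62): 00110000
Gen 4 (rule 86): 01011000
Gen 5 (rule 62): 11110100
Gen 6 (rule 86): 00010110
Gen 7 (rule 62): 00111101
Gen 8 (rule 86): 01000101
Gen 9 (rule 62): 11101111
Gen 10 (rule 86): 00100001
Gen 11 (rule 62): 01110011
Gen 12 (rule 86): 10011101
Gen 13 (rule 62): 11110011
Gen 14 (rule 86): 00011101

Answer: 14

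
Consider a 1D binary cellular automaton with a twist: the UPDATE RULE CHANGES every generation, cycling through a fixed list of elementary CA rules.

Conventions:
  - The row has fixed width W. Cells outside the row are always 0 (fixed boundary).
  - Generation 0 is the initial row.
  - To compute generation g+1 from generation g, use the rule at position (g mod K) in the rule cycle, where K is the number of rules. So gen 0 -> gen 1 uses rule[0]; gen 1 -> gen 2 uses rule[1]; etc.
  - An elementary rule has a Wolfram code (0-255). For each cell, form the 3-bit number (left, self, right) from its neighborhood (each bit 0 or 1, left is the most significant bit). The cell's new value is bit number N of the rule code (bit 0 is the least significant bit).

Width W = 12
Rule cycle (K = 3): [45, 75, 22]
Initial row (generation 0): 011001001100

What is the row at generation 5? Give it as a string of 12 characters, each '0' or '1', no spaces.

Gen 0: 011001001100
Gen 1 (rule 45): 010001001001
Gen 2 (rule 75): 100110010010
Gen 3 (rule 22): 111001111111
Gen 4 (rule 45): 100001000000
Gen 5 (rule 75): 001110011111

Answer: 001110011111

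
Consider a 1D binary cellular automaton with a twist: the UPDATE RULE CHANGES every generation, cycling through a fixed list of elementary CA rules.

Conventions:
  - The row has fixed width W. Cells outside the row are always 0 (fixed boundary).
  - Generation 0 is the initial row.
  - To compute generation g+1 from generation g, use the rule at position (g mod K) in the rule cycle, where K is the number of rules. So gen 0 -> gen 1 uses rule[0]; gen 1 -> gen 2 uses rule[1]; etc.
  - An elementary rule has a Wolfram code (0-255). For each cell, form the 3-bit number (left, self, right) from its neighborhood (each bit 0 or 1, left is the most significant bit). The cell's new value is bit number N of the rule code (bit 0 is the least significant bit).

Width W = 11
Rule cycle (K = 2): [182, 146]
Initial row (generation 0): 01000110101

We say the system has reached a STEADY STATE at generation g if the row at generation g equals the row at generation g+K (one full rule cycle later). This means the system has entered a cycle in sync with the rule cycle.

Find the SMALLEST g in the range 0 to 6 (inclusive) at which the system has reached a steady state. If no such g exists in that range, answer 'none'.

Gen 0: 01000110101
Gen 1 (rule 182): 11101001111
Gen 2 (rule 146): 01000110110
Gen 3 (rule 182): 11101001001
Gen 4 (rule 146): 01000110110
Gen 5 (rule 182): 11101001001
Gen 6 (rule 146): 01000110110
Gen 7 (rule 182): 11101001001
Gen 8 (rule 146): 01000110110

Answer: 2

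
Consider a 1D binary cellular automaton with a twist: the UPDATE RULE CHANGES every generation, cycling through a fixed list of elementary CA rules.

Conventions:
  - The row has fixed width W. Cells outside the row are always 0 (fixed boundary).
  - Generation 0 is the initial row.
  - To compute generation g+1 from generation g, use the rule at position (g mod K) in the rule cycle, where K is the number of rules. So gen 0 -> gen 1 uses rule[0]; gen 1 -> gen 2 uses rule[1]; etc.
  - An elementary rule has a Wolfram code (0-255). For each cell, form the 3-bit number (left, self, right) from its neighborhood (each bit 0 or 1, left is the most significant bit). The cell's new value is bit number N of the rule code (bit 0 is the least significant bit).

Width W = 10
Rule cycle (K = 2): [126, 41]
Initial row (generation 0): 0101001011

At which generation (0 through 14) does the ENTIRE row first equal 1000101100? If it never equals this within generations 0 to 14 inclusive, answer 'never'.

Answer: 8

Derivation:
Gen 0: 0101001011
Gen 1 (rule 126): 1111111111
Gen 2 (rule 41): 1000000000
Gen 3 (rule 126): 1100000000
Gen 4 (rule 41): 1001111111
Gen 5 (rule 126): 1111000001
Gen 6 (rule 41): 1000011100
Gen 7 (rule 126): 1100110110
Gen 8 (rule 41): 1000101100
Gen 9 (rule 126): 1101111110
Gen 10 (rule 41): 1011000000
Gen 11 (rule 126): 1111100000
Gen 12 (rule 41): 1000001111
Gen 13 (rule 126): 1100011001
Gen 14 (rule 41): 1001010000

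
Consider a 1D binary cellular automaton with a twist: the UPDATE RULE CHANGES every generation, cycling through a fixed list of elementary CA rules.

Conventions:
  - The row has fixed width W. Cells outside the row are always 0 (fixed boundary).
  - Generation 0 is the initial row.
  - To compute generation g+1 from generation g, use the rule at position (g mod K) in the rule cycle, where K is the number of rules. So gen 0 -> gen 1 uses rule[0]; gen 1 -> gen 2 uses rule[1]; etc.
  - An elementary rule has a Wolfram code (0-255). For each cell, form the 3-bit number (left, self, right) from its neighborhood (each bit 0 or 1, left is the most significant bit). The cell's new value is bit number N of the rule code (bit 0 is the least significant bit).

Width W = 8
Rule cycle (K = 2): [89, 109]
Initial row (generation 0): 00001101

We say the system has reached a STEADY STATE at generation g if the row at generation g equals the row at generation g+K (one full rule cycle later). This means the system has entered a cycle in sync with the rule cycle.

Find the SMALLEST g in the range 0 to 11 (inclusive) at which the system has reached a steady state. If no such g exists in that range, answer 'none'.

Answer: 6

Derivation:
Gen 0: 00001101
Gen 1 (rule 89): 11101100
Gen 2 (rule 109): 10111101
Gen 3 (rule 89): 00100100
Gen 4 (rule 109): 10100101
Gen 5 (rule 89): 00010000
Gen 6 (rule 109): 11010111
Gen 7 (rule 89): 11000101
Gen 8 (rule 109): 11010111
Gen 9 (rule 89): 11000101
Gen 10 (rule 109): 11010111
Gen 11 (rule 89): 11000101
Gen 12 (rule 109): 11010111
Gen 13 (rule 89): 11000101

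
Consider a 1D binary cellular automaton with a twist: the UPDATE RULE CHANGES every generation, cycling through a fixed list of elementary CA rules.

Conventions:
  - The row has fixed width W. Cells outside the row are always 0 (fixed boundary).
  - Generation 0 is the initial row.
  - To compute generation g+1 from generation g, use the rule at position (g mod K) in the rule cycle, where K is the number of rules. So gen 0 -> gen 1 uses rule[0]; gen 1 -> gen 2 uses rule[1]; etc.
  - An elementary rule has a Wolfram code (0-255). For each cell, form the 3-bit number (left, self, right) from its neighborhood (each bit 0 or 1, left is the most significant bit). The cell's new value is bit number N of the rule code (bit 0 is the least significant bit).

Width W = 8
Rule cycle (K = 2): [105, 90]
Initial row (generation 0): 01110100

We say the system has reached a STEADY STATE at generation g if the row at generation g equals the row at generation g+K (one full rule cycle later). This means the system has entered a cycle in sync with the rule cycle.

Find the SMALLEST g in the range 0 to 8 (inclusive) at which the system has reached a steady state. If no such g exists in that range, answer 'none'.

Answer: none

Derivation:
Gen 0: 01110100
Gen 1 (rule 105): 01011001
Gen 2 (rule 90): 10011110
Gen 3 (rule 105): 00010010
Gen 4 (rule 90): 00101101
Gen 5 (rule 105): 10011110
Gen 6 (rule 90): 01110011
Gen 7 (rule 105): 01010011
Gen 8 (rule 90): 10001111
Gen 9 (rule 105): 00101001
Gen 10 (rule 90): 01000110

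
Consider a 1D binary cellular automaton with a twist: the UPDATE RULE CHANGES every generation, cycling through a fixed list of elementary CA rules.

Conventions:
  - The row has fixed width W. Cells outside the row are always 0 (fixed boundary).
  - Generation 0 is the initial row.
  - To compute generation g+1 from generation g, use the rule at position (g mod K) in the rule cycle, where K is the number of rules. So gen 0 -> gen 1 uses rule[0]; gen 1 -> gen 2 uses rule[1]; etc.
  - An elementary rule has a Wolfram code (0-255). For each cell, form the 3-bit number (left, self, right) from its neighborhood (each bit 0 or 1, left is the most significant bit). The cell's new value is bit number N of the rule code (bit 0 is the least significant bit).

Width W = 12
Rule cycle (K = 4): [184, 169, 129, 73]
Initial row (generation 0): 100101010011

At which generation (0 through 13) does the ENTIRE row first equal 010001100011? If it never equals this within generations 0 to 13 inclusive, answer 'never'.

Answer: never

Derivation:
Gen 0: 100101010011
Gen 1 (rule 184): 010010101010
Gen 2 (rule 169): 000001010100
Gen 3 (rule 129): 111100000001
Gen 4 (rule 73): 100101111100
Gen 5 (rule 184): 010011111010
Gen 6 (rule 169): 000011110100
Gen 7 (rule 129): 111001100001
Gen 8 (rule 73): 101001101100
Gen 9 (rule 184): 010101011010
Gen 10 (rule 169): 001010110100
Gen 11 (rule 129): 100000000001
Gen 12 (rule 73): 001111111100
Gen 13 (rule 184): 001111111010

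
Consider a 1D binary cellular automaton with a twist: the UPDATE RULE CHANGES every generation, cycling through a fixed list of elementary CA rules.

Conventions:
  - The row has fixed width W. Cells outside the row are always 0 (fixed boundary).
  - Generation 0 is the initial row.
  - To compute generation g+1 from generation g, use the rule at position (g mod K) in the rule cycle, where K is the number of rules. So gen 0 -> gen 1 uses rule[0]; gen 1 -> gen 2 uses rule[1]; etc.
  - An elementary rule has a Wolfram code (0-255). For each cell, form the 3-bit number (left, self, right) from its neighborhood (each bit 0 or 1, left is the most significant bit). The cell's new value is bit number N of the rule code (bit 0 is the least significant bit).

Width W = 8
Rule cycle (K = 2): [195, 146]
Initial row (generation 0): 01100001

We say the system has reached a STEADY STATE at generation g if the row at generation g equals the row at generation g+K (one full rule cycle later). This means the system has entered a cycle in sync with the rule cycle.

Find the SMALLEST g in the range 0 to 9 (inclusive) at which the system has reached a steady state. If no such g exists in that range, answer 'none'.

Gen 0: 01100001
Gen 1 (rule 195): 10101110
Gen 2 (rule 146): 00000101
Gen 3 (rule 195): 11111000
Gen 4 (rule 146): 01110100
Gen 5 (rule 195): 10110001
Gen 6 (rule 146): 00001010
Gen 7 (rule 195): 11110000
Gen 8 (rule 146): 01101000
Gen 9 (rule 195): 10100011
Gen 10 (rule 146): 00010100
Gen 11 (rule 195): 11100001

Answer: none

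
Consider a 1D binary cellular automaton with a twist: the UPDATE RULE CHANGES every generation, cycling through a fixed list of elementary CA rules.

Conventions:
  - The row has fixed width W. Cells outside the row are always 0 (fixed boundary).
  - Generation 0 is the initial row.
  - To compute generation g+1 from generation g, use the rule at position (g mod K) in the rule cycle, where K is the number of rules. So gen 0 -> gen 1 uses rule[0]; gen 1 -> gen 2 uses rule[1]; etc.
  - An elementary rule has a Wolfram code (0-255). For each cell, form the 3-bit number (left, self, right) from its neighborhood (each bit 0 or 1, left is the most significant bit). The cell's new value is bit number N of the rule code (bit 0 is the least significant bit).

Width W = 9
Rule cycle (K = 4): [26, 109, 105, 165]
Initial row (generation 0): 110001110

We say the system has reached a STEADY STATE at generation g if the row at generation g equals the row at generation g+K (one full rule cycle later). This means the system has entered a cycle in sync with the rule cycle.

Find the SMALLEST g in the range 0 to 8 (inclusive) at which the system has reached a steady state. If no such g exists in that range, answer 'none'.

Answer: none

Derivation:
Gen 0: 110001110
Gen 1 (rule 26): 101011001
Gen 2 (rule 109): 111111001
Gen 3 (rule 105): 100001000
Gen 4 (rule 165): 101101011
Gen 5 (rule 26): 001000010
Gen 6 (rule 109): 101011010
Gen 7 (rule 105): 010111100
Gen 8 (rule 165): 011011001
Gen 9 (rule 26): 110010110
Gen 10 (rule 109): 110011110
Gen 11 (rule 105): 110010010
Gen 12 (rule 165): 000010010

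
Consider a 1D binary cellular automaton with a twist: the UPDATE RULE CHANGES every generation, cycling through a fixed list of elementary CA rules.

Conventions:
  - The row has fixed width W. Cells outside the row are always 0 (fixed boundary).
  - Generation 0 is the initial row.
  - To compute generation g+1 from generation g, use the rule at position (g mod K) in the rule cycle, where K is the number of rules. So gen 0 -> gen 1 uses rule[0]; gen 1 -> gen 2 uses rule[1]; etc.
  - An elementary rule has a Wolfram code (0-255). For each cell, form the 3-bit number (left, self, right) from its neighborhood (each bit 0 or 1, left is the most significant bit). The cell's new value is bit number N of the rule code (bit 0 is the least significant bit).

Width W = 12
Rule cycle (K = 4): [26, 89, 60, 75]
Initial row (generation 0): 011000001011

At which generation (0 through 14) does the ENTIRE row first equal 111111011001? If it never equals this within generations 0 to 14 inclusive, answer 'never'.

Answer: 6

Derivation:
Gen 0: 011000001011
Gen 1 (rule 26): 110100010010
Gen 2 (rule 89): 110011001001
Gen 3 (rule 60): 101010101101
Gen 4 (rule 75): 000000001100
Gen 5 (rule 26): 000000011010
Gen 6 (rule 89): 111111011001
Gen 7 (rule 60): 100000110101
Gen 8 (rule 75): 001111110000
Gen 9 (rule 26): 011000001000
Gen 10 (rule 89): 011111100111
Gen 11 (rule 60): 010000010100
Gen 12 (rule 75): 100111100001
Gen 13 (rule 26): 011100010010
Gen 14 (rule 89): 010111001001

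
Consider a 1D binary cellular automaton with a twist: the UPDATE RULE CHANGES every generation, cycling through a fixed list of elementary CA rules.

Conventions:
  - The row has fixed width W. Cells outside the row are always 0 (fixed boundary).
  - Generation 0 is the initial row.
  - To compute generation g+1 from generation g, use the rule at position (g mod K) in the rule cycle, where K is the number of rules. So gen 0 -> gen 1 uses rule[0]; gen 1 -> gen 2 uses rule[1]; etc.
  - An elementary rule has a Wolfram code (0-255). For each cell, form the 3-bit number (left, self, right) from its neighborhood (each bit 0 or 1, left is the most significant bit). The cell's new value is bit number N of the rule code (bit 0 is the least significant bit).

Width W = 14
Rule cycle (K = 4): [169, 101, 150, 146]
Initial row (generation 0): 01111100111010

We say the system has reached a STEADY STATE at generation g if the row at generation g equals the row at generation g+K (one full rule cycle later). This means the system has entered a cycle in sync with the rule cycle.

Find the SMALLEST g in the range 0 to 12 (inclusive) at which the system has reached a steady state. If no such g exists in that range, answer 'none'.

Answer: none

Derivation:
Gen 0: 01111100111010
Gen 1 (rule 169): 01111000110100
Gen 2 (rule 101): 00001010011101
Gen 3 (rule 150): 00011011101001
Gen 4 (rule 146): 00100001000110
Gen 5 (rule 169): 10001100010100
Gen 6 (rule 101): 10100101011101
Gen 7 (rule 150): 10111101001001
Gen 8 (rule 146): 00011000110110
Gen 9 (rule 169): 11010010101100
Gen 10 (rule 101): 01110011110101
Gen 11 (rule 150): 10101101100101
Gen 12 (rule 146): 00000000011000
Gen 13 (rule 169): 11111111010011
Gen 14 (rule 101): 00000001110001
Gen 15 (rule 150): 00000010101011
Gen 16 (rule 146): 00000100000000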